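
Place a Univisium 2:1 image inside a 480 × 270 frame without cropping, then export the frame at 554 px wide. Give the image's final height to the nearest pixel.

277 px

At 480×270 the image is width-limited, so height = 480 × 1/2 ≈ 240.00 px.
The frame scales by 554/480 = 1.1542; 240.00 × 1.1542 ≈ 277.00 px.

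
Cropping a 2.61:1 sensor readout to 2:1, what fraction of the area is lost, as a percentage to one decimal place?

23.4%

Going from 2.61:1 to 2:1 means cutting width while keeping height.
Fraction kept = (2.000)/(2.610) ≈ 76.63%, so 23.37% is lost.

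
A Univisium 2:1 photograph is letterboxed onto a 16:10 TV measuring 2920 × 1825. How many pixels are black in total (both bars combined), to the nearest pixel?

1065800 pixels

Univisium 2:1 is wider than 16:10, so it spans the full width.
Content height = 2920 × 1/2 ≈ 1460.0000 px.
Black = 1825 − 1460.0000 = 365.0000 px.
Bar area = 365.0000 × 2920 ≈ 1065800 px.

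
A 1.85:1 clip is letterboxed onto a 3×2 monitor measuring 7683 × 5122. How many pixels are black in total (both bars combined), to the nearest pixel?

7445035 pixels

Since 1.850 > 1.500, the clip is width-limited.
The clip is 7683 / 1.850 ≈ 4152.9730 px tall.
5122 − 4152.9730 = 969.0270 px of bars.
Bar area = 969.0270 × 7683 ≈ 7445035 px.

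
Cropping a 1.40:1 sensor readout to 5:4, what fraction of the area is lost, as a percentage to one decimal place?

5:4 is narrower than 1.40:1, so the crop keeps the full height and trims the width.
Fraction kept = (1.250)/(1.400) ≈ 89.29%, so 10.71% is lost.

10.7%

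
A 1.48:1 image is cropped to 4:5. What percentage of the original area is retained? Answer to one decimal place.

The height stays; only width is cut (since 4:5 is narrower than 1.48:1).
(0.800)/(1.480) ≈ 0.541 of the area survives.

54.1%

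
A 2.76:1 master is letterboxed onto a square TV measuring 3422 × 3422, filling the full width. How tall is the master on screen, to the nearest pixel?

Content height = 3422 / 2.760 ≈ 1239.86 px.

1240 px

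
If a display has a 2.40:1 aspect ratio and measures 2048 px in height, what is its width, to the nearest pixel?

Width = 2048 × 2.400 = 4915.20.

4915 px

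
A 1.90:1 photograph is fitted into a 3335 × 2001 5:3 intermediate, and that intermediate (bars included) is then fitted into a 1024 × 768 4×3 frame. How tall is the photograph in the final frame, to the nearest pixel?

Inside the 3335×2001 canvas the photograph is width-limited at 3335.00 × 1755.26.
Second fit — the 5:3 canvas into 1024×768 spans the width: 1024.00 × 614.40 (×0.3070 from 3335×2001).
So the photograph's height is 1755.26 × 0.3070 ≈ 538.95.

539 px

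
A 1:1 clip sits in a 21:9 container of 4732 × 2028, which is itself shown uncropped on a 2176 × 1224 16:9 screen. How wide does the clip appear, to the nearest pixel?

933 px

First fit — 1:1 into 4732×2028 spans the height: 2028.00 × 2028.00.
21:9 in 2176×1224: fills the width, so the intermediate becomes 2176.00 × 932.57 — a scale of ×0.4598.
So the clip's width is 2028.00 × 0.4598 ≈ 932.57.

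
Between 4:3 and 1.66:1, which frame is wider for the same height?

1.66:1

4:3 = 1.333 and 1.66; 1.66 > 1.333.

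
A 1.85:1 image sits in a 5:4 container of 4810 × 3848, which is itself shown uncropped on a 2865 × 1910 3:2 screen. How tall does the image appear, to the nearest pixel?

1291 px

Inside the 4810×3848 canvas the image is width-limited at 4810.00 × 2600.00.
The 5:4 canvas is height-limited in 2865×1910, giving 2387.50 × 1910.00; scale factor 0.4964.
So the image's height is 2600.00 × 0.4964 ≈ 1290.54.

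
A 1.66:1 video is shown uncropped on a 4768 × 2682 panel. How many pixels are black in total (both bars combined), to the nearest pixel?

847190 pixels

1.66:1 is narrower than 16×9, so it spans the full height.
Content width = 2682 × 1.660 ≈ 4452.1200 px.
Leftover width: 4768 − 4452.1200 = 315.8800 px.
Across the 2682-px span: 315.8800 × 2682 ≈ 847190 px.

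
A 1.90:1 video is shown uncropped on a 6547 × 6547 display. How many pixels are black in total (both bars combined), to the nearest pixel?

1.90:1 (1.900) > 1:1 (1.000), so the video fills the width.
The video is 6547 / 1.900 ≈ 3445.7895 px tall.
Leftover height: 6547 − 3445.7895 = 3101.2105 px.
Bar area = 3101.2105 × 6547 ≈ 20303625 px.

20303625 pixels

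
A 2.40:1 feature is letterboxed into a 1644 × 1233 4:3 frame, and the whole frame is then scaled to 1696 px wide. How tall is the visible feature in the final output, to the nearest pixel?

At 1644×1233 the feature is width-limited, so height = 1644 / 2.400 ≈ 685.00 px.
Scaling 1644 → 1696 is ×1.0316, so the height becomes 685.00 × 1.0316 ≈ 706.67 px.

707 px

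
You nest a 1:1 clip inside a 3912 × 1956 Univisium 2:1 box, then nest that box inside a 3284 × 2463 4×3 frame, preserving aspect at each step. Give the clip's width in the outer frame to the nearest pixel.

First fit — 1:1 into 3912×1956 spans the height: 1956.00 × 1956.00.
Second fit — the Univisium 2:1 canvas into 3284×2463 spans the width: 3284.00 × 1642.00 (×0.8395 from 3912×1956).
Applying the same ×0.8395: 1956.00 → 1642.00.

1642 px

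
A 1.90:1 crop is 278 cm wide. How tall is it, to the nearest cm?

Height = 278 / 1.900 = 146.32.

146 cm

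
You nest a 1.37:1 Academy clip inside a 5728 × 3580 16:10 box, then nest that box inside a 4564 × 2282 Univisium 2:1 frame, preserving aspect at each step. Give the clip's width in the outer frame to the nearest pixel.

1.37:1 Academy in 5728×3580: fills the height, so the clip is 4904.60 × 3580.00.
The 16:10 canvas is height-limited in 4564×2282, giving 3651.20 × 2282.00; scale factor 0.6374.
The clip scales with it: width 4904.60 × 0.6374 ≈ 3126.34.

3126 px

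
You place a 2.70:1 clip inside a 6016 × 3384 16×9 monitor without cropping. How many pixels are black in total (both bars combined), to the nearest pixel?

6953605 pixels

2.70:1 (2.700) > 16×9 (1.778), so the clip fills the width.
The clip is 6016 / 2.700 ≈ 2228.1481 px tall.
3384 − 2228.1481 = 1155.8519 px of bars.
Across the 6016-px span: 1155.8519 × 6016 ≈ 6953605 px.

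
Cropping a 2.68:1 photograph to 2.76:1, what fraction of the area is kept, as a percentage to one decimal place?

2.76:1 is wider than 2.68:1, so the crop keeps the full width and trims the height.
Fraction kept = (2.680)/(2.760) ≈ 97.10%.

97.1%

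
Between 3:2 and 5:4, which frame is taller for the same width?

5:4

3:2 = 1.5 and 5:4 = 1.25; 1.5 > 1.25. The smaller width-to-height ratio is the taller frame.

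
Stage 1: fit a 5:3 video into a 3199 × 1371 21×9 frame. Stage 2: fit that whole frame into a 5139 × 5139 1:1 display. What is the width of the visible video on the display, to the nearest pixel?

First fit — 5:3 into 3199×1371 spans the height: 2285.00 × 1371.00.
Second fit — the 21×9 canvas into 5139×5139 spans the width: 5139.00 × 2202.43 (×1.6064 from 3199×1371).
The video scales with it: width 2285.00 × 1.6064 ≈ 3670.71.

3671 px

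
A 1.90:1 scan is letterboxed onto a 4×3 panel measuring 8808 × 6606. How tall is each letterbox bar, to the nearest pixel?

985 px

1.90:1 (1.900) > 4×3 (1.333), so the scan fills the width.
That makes the image 4635.79 px tall (8808 / 1.900).
Black = 6606 − 4635.79 = 1970.21 px, or 985.11 per bar.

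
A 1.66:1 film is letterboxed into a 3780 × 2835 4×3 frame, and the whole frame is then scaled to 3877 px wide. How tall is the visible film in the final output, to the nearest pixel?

2336 px

Fitted into 3780×2835, the film spans the width; its height is 3780 / 1.660 ≈ 2277.11 px.
Scaling 3780 → 3877 is ×1.0257, so the height becomes 2277.11 × 1.0257 ≈ 2335.54 px.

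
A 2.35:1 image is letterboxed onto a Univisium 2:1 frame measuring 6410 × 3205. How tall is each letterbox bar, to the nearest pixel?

2.35:1 (2.350) > Univisium 2:1 (2.000), so the image fills the width.
That makes the image 2727.66 px tall (6410 / 2.350).
Black = 3205 − 2727.66 = 477.34 px, or 238.67 per bar.

239 px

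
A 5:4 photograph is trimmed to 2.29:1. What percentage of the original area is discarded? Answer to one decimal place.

45.4%

The width stays; only height is cut (since 2.29:1 is wider than 5:4).
Area ratio = (1.250)/(2.290) = 54.59%; the remaining 45.41% is cropped out.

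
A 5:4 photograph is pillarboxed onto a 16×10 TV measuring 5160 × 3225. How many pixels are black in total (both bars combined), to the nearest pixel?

3640219 pixels

Since 1.250 < 1.600, the photograph is height-limited.
The photograph is 3225 × 5/4 ≈ 4031.2500 px wide.
5160 − 4031.2500 = 1128.7500 px of bars.
Bar area = 1128.7500 × 3225 ≈ 3640219 px.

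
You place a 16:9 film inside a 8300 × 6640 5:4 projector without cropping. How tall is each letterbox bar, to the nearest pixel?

986 px

Since 1.778 > 1.250, the film is width-limited.
That makes the image 4668.75 px tall (8300 × 9/16).
Black = 6640 − 4668.75 = 1971.25 px, or 985.62 per bar.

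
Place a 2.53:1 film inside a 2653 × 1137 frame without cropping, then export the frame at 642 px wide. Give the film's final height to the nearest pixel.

254 px

Fitted into 2653×1137, the film spans the width; its height is 2653 / 2.530 ≈ 1048.62 px.
Resizing to 642 px wide multiplies everything by 0.2420: 1048.62 → 253.75 px.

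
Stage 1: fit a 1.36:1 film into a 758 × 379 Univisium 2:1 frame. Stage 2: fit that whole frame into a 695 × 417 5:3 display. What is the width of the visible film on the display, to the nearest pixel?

473 px

Inside the 758×379 canvas the film is height-limited at 515.44 × 379.00.
Univisium 2:1 in 695×417: fills the width, so the intermediate becomes 695.00 × 347.50 — a scale of ×0.9169.
The film scales with it: width 515.44 × 0.9169 ≈ 472.60.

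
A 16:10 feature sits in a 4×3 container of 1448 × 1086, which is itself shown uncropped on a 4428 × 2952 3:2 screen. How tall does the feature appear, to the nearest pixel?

Inside the 1448×1086 canvas the feature is width-limited at 1448.00 × 905.00.
4×3 in 4428×2952: fills the height, so the intermediate becomes 3936.00 × 2952.00 — a scale of ×2.7182.
So the feature's height is 905.00 × 2.7182 ≈ 2460.00.

2460 px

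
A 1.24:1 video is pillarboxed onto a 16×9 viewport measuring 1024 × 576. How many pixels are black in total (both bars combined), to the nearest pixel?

1.24:1 (1.240) < 16×9 (1.778), so the video fills the height.
That makes the image 714.2400 px wide (576 × 1.240).
Leftover width: 1024 − 714.2400 = 309.7600 px.
Across the 576-px span: 309.7600 × 576 ≈ 178422 px.

178422 pixels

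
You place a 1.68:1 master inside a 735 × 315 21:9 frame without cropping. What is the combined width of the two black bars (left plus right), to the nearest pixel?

Since 1.680 < 2.333, the master is height-limited.
Content width = 315 × 1.680 ≈ 529.20 px.
735 − 529.20 = 205.80 px of bars.

206 px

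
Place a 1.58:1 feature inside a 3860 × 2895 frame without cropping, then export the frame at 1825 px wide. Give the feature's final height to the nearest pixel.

Fitted into 3860×2895, the feature spans the width; its height is 3860 / 1.580 ≈ 2443.04 px.
Resizing to 1825 px wide multiplies everything by 0.4728: 2443.04 → 1155.06 px.

1155 px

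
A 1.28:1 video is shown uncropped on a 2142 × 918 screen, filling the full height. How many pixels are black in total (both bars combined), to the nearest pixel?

That makes the image 1175.0400 px wide (918 × 1.280).
Leftover width: 2142 − 1175.0400 = 966.9600 px.
Across the 918-px span: 966.9600 × 918 ≈ 887669 px.

887669 pixels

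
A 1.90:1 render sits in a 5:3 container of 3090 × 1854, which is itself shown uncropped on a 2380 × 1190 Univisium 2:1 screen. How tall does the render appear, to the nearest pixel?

1044 px

1.90:1 in 3090×1854: fills the width, so the render is 3090.00 × 1626.32.
The 5:3 canvas is height-limited in 2380×1190, giving 1983.33 × 1190.00; scale factor 0.6419.
The render scales with it: height 1626.32 × 0.6419 ≈ 1043.86.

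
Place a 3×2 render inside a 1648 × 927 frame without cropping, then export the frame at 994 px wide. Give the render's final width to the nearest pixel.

At 1648×927 the render is height-limited, so width = 927 × 3/2 ≈ 1390.50 px.
Scaling 1648 → 994 is ×0.6032, so the width becomes 1390.50 × 0.6032 ≈ 838.69 px.

839 px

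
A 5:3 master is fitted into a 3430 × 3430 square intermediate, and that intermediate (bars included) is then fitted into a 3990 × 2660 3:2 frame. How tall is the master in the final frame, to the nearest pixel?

1596 px

Inside the 3430×3430 canvas the master is width-limited at 3430.00 × 2058.00.
The square canvas is height-limited in 3990×2660, giving 2660.00 × 2660.00; scale factor 0.7755.
So the master's height is 2058.00 × 0.7755 ≈ 1596.00.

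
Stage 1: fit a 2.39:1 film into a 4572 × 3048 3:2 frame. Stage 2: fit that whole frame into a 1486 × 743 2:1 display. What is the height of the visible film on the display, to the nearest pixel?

466 px

Inside the 4572×3048 canvas the film is width-limited at 4572.00 × 1912.97.
The 3:2 canvas is height-limited in 1486×743, giving 1114.50 × 743.00; scale factor 0.2438.
The film scales with it: height 1912.97 × 0.2438 ≈ 466.32.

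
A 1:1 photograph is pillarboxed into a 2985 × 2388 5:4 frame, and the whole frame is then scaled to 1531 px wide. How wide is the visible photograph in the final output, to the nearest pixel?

In the 2985×2388 frame the photograph fills the height: width = 2388 × 1/1 ≈ 2388.00 px.
The frame scales by 1531/2985 = 0.5129; 2388.00 × 0.5129 ≈ 1224.80 px.

1225 px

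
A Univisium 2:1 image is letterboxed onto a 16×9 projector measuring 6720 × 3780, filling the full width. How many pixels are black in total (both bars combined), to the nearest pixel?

2822400 pixels

The image is 6720 × 1/2 ≈ 3360.0000 px tall.
Black = 3780 − 3360.0000 = 420.0000 px.
Across the 6720-px span: 420.0000 × 6720 ≈ 2822400 px.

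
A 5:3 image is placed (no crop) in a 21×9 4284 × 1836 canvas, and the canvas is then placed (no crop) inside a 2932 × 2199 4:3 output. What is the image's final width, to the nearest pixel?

2094 px

First fit — 5:3 into 4284×1836 spans the height: 3060.00 × 1836.00.
The 21×9 canvas is width-limited in 2932×2199, giving 2932.00 × 1256.57; scale factor 0.6844.
The image scales with it: width 3060.00 × 0.6844 ≈ 2094.29.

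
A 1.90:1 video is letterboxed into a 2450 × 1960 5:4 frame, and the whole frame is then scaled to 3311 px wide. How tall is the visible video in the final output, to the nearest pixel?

1743 px

At 2450×1960 the video is width-limited, so height = 2450 / 1.900 ≈ 1289.47 px.
Resizing to 3311 px wide multiplies everything by 1.3514: 1289.47 → 1742.63 px.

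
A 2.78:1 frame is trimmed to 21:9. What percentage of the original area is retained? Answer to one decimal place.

83.9%

Going from 2.78:1 to 21:9 means cutting width while keeping height.
Fraction kept = (2.333)/(2.780) ≈ 83.93%.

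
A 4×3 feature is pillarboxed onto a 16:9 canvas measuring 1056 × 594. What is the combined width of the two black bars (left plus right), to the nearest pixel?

Since 1.333 < 1.778, the feature is height-limited.
That makes the image 792.00 px wide (594 × 4/3).
1056 − 792.00 = 264.00 px of bars.

264 px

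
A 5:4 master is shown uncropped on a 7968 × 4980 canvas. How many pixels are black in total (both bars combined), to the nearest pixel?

5:4 (1.250) < 16:10 (1.600), so the master fills the height.
Content width = 4980 × 5/4 ≈ 6225.0000 px.
Leftover width: 7968 − 6225.0000 = 1743.0000 px.
That's 1743.0000 × 4980 ≈ 8680140 black pixels.

8680140 pixels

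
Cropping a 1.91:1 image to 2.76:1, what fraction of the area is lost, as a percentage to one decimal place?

2.76:1 is wider than 1.91:1, so the crop keeps the full width and trims the height.
(1.910)/(2.760) ≈ 0.692 of the area survives, leaving 30.80% discarded.

30.8%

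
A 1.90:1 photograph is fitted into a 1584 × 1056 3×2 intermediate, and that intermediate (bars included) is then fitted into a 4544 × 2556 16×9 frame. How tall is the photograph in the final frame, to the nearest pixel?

2018 px

Inside the 1584×1056 canvas the photograph is width-limited at 1584.00 × 833.68.
The 3×2 canvas is height-limited in 4544×2556, giving 3834.00 × 2556.00; scale factor 2.4205.
Applying the same ×2.4205: 833.68 → 2017.89.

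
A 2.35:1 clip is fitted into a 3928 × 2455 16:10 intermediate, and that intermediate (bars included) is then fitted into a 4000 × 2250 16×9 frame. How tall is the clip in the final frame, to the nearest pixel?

1532 px

First fit — 2.35:1 into 3928×2455 spans the width: 3928.00 × 1671.49.
Second fit — the 16:10 canvas into 4000×2250 spans the height: 3600.00 × 2250.00 (×0.9165 from 3928×2455).
The clip scales with it: height 1671.49 × 0.9165 ≈ 1531.91.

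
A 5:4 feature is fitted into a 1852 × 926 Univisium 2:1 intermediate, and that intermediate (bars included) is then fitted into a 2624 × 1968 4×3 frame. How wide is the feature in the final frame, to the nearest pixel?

1640 px

First fit — 5:4 into 1852×926 spans the height: 1157.50 × 926.00.
The Univisium 2:1 canvas is width-limited in 2624×1968, giving 2624.00 × 1312.00; scale factor 1.4168.
The feature scales with it: width 1157.50 × 1.4168 ≈ 1640.00.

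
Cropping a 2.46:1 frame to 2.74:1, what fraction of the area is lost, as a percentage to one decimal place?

Going from 2.46:1 to 2.74:1 means cutting height while keeping width.
Area ratio = (2.460)/(2.740) = 89.78%; the remaining 10.22% is cropped out.

10.2%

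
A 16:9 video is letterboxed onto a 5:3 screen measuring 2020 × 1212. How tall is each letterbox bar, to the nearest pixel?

16:9 (1.778) > 5:3 (1.667), so the video fills the width.
Content height = 2020 × 9/16 ≈ 1136.25 px.
Leftover height: 1212 − 1136.25 = 75.75 px → 37.88 each side.

38 px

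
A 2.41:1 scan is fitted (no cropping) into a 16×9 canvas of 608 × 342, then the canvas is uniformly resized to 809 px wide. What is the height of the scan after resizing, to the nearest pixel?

336 px

At 608×342 the scan is width-limited, so height = 608 / 2.410 ≈ 252.28 px.
The frame scales by 809/608 = 1.3306; 252.28 × 1.3306 ≈ 335.68 px.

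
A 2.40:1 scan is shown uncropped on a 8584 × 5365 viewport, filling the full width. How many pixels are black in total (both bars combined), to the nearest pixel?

15351053 pixels

Content height = 8584 / 2.400 ≈ 3576.6667 px.
Leftover height: 5365 − 3576.6667 = 1788.3333 px.
Bar area = 1788.3333 × 8584 ≈ 15351053 px.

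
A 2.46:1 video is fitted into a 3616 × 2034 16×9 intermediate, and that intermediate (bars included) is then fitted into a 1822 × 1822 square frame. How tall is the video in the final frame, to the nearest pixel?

Inside the 3616×2034 canvas the video is width-limited at 3616.00 × 1469.92.
The 16×9 canvas is width-limited in 1822×1822, giving 1822.00 × 1024.88; scale factor 0.5039.
The video scales with it: height 1469.92 × 0.5039 ≈ 740.65.

741 px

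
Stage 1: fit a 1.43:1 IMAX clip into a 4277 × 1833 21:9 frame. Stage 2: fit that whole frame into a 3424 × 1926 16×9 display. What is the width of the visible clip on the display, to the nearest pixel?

First fit — 1.43:1 IMAX into 4277×1833 spans the height: 2621.19 × 1833.00.
21:9 in 3424×1926: fills the width, so the intermediate becomes 3424.00 × 1467.43 — a scale of ×0.8006.
Applying the same ×0.8006: 2621.19 → 2098.42.

2098 px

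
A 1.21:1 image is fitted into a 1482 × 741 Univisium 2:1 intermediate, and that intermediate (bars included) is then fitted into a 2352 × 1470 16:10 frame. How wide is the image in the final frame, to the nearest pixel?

1423 px

1.21:1 in 1482×741: fills the height, so the image is 896.61 × 741.00.
Univisium 2:1 in 2352×1470: fills the width, so the intermediate becomes 2352.00 × 1176.00 — a scale of ×1.5870.
The image scales with it: width 896.61 × 1.5870 ≈ 1422.96.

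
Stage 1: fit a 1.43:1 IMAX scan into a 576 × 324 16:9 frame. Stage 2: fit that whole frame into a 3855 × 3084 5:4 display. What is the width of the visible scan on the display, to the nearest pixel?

3101 px

Inside the 576×324 canvas the scan is height-limited at 463.32 × 324.00.
Second fit — the 16:9 canvas into 3855×3084 spans the width: 3855.00 × 2168.44 (×6.6927 from 576×324).
So the scan's width is 463.32 × 6.6927 ≈ 3100.87.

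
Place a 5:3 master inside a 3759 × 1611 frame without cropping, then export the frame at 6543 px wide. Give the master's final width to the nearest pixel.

4674 px

In the 3759×1611 frame the master fills the height: width = 1611 × 5/3 ≈ 2685.00 px.
Scaling 3759 → 6543 is ×1.7406, so the width becomes 2685.00 × 1.7406 ≈ 4673.57 px.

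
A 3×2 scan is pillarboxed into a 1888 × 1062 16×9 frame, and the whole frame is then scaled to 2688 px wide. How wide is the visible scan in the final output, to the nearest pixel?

At 1888×1062 the scan is height-limited, so width = 1062 × 3/2 ≈ 1593.00 px.
Scaling 1888 → 2688 is ×1.4237, so the width becomes 1593.00 × 1.4237 ≈ 2268.00 px.

2268 px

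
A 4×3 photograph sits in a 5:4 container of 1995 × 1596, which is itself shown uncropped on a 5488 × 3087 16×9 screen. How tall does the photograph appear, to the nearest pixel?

2894 px

First fit — 4×3 into 1995×1596 spans the width: 1995.00 × 1496.25.
The 5:4 canvas is height-limited in 5488×3087, giving 3858.75 × 3087.00; scale factor 1.9342.
Applying the same ×1.9342: 1496.25 → 2894.06.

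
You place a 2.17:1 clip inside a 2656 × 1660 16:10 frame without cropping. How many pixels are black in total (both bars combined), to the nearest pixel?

1158114 pixels

2.17:1 (2.170) > 16:10 (1.600), so the clip fills the width.
That makes the image 1223.9631 px tall (2656 / 2.170).
Leftover height: 1660 − 1223.9631 = 436.0369 px.
That's 436.0369 × 2656 ≈ 1158114 black pixels.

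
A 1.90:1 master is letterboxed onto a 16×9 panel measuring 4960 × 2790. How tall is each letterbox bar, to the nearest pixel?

90 px

Since 1.900 > 1.778, the master is width-limited.
Content height = 4960 / 1.900 ≈ 2610.53 px.
2790 − 2610.53 = 179.47 px of bars (89.74 each).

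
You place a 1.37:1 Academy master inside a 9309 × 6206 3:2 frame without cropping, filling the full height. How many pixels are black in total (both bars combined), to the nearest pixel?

5006877 pixels

The master is 6206 × 1.370 ≈ 8502.2200 px wide.
Leftover width: 9309 − 8502.2200 = 806.7800 px.
Bar area = 806.7800 × 6206 ≈ 5006877 px.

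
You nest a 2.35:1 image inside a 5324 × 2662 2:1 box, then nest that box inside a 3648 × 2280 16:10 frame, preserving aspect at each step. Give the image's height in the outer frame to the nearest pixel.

Inside the 5324×2662 canvas the image is width-limited at 5324.00 × 2265.53.
Second fit — the 2:1 canvas into 3648×2280 spans the width: 3648.00 × 1824.00 (×0.6852 from 5324×2662).
So the image's height is 2265.53 × 0.6852 ≈ 1552.34.

1552 px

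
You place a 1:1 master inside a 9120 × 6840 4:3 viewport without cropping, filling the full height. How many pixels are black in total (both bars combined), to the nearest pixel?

The master is 6840 × 1/1 ≈ 6840.0000 px wide.
Black = 9120 − 6840.0000 = 2280.0000 px.
That's 2280.0000 × 6840 ≈ 15595200 black pixels.

15595200 pixels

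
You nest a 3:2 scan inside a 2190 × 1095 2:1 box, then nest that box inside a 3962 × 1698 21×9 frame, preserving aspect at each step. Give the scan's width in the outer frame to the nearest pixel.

3:2 in 2190×1095: fills the height, so the scan is 1642.50 × 1095.00.
The 2:1 canvas is height-limited in 3962×1698, giving 3396.00 × 1698.00; scale factor 1.5507.
The scan scales with it: width 1642.50 × 1.5507 ≈ 2547.00.

2547 px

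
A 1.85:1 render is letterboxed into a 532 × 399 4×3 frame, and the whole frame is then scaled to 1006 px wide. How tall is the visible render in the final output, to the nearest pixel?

544 px

At 532×399 the render is width-limited, so height = 532 / 1.850 ≈ 287.57 px.
Resizing to 1006 px wide multiplies everything by 1.8910: 287.57 → 543.78 px.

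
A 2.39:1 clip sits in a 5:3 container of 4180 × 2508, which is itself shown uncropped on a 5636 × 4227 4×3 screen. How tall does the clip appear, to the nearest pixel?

2358 px

First fit — 2.39:1 into 4180×2508 spans the width: 4180.00 × 1748.95.
The 5:3 canvas is width-limited in 5636×4227, giving 5636.00 × 3381.60; scale factor 1.3483.
Applying the same ×1.3483: 1748.95 → 2358.16.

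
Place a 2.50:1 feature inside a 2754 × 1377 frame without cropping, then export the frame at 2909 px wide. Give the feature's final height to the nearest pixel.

In the 2754×1377 frame the feature fills the width: height = 2754 / 2.500 ≈ 1101.60 px.
Scaling 2754 → 2909 is ×1.0563, so the height becomes 1101.60 × 1.0563 ≈ 1163.60 px.

1164 px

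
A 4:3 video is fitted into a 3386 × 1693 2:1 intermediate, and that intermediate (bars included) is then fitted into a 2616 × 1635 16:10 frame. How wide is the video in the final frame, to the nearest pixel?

1744 px

4:3 in 3386×1693: fills the height, so the video is 2257.33 × 1693.00.
Second fit — the 2:1 canvas into 2616×1635 spans the width: 2616.00 × 1308.00 (×0.7726 from 3386×1693).
Applying the same ×0.7726: 2257.33 → 1744.00.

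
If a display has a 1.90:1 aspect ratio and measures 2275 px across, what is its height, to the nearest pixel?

1197 px

At 1.90:1, 2275 / 1.900 ≈ 1197.37.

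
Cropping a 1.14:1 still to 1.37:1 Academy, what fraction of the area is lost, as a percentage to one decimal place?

16.8%

1.37:1 Academy is wider than 1.14:1, so the crop keeps the full width and trims the height.
(1.140)/(1.370) ≈ 0.832 of the area survives, leaving 16.79% discarded.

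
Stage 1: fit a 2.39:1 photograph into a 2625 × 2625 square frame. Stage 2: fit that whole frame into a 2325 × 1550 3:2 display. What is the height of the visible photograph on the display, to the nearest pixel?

Inside the 2625×2625 canvas the photograph is width-limited at 2625.00 × 1098.33.
square in 2325×1550: fills the height, so the intermediate becomes 1550.00 × 1550.00 — a scale of ×0.5905.
So the photograph's height is 1098.33 × 0.5905 ≈ 648.54.

649 px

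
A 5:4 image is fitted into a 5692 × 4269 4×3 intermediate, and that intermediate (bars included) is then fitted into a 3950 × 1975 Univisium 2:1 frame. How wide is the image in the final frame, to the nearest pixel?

Inside the 5692×4269 canvas the image is height-limited at 5336.25 × 4269.00.
4×3 in 3950×1975: fills the height, so the intermediate becomes 2633.33 × 1975.00 — a scale of ×0.4626.
So the image's width is 5336.25 × 0.4626 ≈ 2468.75.

2469 px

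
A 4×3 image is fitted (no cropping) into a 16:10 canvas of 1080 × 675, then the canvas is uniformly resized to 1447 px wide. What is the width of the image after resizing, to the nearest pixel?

1206 px

Fitted into 1080×675, the image spans the height; its width is 675 × 4/3 ≈ 900.00 px.
The frame scales by 1447/1080 = 1.3398; 900.00 × 1.3398 ≈ 1205.83 px.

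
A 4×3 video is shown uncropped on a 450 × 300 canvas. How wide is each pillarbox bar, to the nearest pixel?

25 px

Since 1.333 < 1.500, the video is height-limited.
That makes the image 400.00 px wide (300 × 4/3).
Black = 450 − 400.00 = 50.00 px, or 25.00 per bar.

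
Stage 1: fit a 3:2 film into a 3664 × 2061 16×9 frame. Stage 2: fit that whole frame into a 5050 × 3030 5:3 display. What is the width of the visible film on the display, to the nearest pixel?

4261 px

First fit — 3:2 into 3664×2061 spans the height: 3091.50 × 2061.00.
The 16×9 canvas is width-limited in 5050×3030, giving 5050.00 × 2840.62; scale factor 1.3783.
Applying the same ×1.3783: 3091.50 → 4260.94.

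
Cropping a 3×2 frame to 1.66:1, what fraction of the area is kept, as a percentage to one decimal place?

1.66:1 is wider than 3×2, so the crop keeps the full width and trims the height.
Area ratio = (1.500)/(1.660) = 90.36% retained.

90.4%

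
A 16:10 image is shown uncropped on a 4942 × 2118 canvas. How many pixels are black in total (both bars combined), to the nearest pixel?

16:10 (1.600) < 21×9 (2.333), so the image fills the height.
That makes the image 3388.8000 px wide (2118 × 16/10).
Black = 4942 − 3388.8000 = 1553.2000 px.
That's 1553.2000 × 2118 ≈ 3289678 black pixels.

3289678 pixels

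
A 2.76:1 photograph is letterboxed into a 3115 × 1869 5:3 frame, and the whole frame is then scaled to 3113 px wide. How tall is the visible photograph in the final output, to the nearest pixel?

1128 px

Fitted into 3115×1869, the photograph spans the width; its height is 3115 / 2.760 ≈ 1128.62 px.
Resizing to 3113 px wide multiplies everything by 0.9994: 1128.62 → 1127.90 px.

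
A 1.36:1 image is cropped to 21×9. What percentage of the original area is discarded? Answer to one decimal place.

41.7%

The width stays; only height is cut (since 21×9 is wider than 1.36:1).
(1.360)/(2.333) ≈ 0.583 of the area survives, leaving 41.71% discarded.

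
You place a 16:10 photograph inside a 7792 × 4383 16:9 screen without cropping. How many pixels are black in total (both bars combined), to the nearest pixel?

16:10 (1.600) < 16:9 (1.778), so the photograph fills the height.
The photograph is 4383 × 16/10 ≈ 7012.8000 px wide.
7792 − 7012.8000 = 779.2000 px of bars.
That's 779.2000 × 4383 ≈ 3415234 black pixels.

3415234 pixels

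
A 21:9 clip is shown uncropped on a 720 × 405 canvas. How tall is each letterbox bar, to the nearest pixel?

21:9 (2.333) > 16:9 (1.778), so the clip fills the width.
Content height = 720 × 9/21 ≈ 308.57 px.
Black = 405 − 308.57 = 96.43 px, or 48.21 per bar.

48 px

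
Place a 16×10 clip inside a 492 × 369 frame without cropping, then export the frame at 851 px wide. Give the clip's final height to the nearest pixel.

532 px

Fitted into 492×369, the clip spans the width; its height is 492 × 10/16 ≈ 307.50 px.
The frame scales by 851/492 = 1.7297; 307.50 × 1.7297 ≈ 531.88 px.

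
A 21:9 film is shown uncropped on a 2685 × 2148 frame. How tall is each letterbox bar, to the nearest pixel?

499 px

21:9 (2.333) > 5:4 (1.250), so the film fills the width.
The film is 2685 × 9/21 ≈ 1150.71 px tall.
Black = 2148 − 1150.71 = 997.29 px, or 498.64 per bar.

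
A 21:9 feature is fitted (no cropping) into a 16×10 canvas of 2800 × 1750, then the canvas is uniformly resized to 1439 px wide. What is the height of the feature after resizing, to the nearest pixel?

617 px

At 2800×1750 the feature is width-limited, so height = 2800 × 9/21 ≈ 1200.00 px.
Scaling 2800 → 1439 is ×0.5139, so the height becomes 1200.00 × 0.5139 ≈ 616.71 px.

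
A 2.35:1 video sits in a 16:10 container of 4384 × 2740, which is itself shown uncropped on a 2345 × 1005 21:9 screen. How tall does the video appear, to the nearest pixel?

Inside the 4384×2740 canvas the video is width-limited at 4384.00 × 1865.53.
16:10 in 2345×1005: fills the height, so the intermediate becomes 1608.00 × 1005.00 — a scale of ×0.3668.
So the video's height is 1865.53 × 0.3668 ≈ 684.26.

684 px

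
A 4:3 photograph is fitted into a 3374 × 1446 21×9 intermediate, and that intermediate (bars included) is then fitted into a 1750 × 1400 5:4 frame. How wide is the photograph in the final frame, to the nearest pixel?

1000 px

First fit — 4:3 into 3374×1446 spans the height: 1928.00 × 1446.00.
21×9 in 1750×1400: fills the width, so the intermediate becomes 1750.00 × 750.00 — a scale of ×0.5187.
So the photograph's width is 1928.00 × 0.5187 ≈ 1000.00.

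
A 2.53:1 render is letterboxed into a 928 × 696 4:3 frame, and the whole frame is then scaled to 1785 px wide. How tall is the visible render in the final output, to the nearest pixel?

706 px

At 928×696 the render is width-limited, so height = 928 / 2.530 ≈ 366.80 px.
Scaling 928 → 1785 is ×1.9235, so the height becomes 366.80 × 1.9235 ≈ 705.53 px.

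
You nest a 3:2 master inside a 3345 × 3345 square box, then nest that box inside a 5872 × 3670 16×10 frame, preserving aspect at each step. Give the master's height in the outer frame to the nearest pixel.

First fit — 3:2 into 3345×3345 spans the width: 3345.00 × 2230.00.
Second fit — the square canvas into 5872×3670 spans the height: 3670.00 × 3670.00 (×1.0972 from 3345×3345).
Applying the same ×1.0972: 2230.00 → 2446.67.

2447 px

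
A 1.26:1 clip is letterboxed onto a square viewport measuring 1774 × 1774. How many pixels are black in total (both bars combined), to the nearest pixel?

649397 pixels

1.26:1 (1.260) > square (1.000), so the clip fills the width.
The clip is 1774 / 1.260 ≈ 1407.9365 px tall.
Black = 1774 − 1407.9365 = 366.0635 px.
That's 366.0635 × 1774 ≈ 649397 black pixels.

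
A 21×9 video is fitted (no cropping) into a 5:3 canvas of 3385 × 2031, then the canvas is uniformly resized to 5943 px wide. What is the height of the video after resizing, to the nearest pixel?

2547 px

In the 3385×2031 frame the video fills the width: height = 3385 × 9/21 ≈ 1450.71 px.
Scaling 3385 → 5943 is ×1.7557, so the height becomes 1450.71 × 1.7557 ≈ 2547.00 px.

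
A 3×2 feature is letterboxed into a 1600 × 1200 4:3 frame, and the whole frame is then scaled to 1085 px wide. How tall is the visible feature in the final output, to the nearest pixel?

723 px

At 1600×1200 the feature is width-limited, so height = 1600 × 2/3 ≈ 1066.67 px.
Resizing to 1085 px wide multiplies everything by 0.6781: 1066.67 → 723.33 px.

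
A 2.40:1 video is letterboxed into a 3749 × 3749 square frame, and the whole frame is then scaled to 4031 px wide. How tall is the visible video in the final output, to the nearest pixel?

1680 px

At 3749×3749 the video is width-limited, so height = 3749 / 2.400 ≈ 1562.08 px.
Resizing to 4031 px wide multiplies everything by 1.0752: 1562.08 → 1679.58 px.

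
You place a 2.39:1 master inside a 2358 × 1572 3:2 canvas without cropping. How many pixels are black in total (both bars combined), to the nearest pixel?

1380348 pixels

2.39:1 is wider than 3:2, so it spans the full width.
The master is 2358 / 2.390 ≈ 986.6109 px tall.
Leftover height: 1572 − 986.6109 = 585.3891 px.
Across the 2358-px span: 585.3891 × 2358 ≈ 1380348 px.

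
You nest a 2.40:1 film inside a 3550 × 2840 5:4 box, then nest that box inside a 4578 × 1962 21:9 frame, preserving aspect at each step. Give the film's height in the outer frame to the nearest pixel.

Inside the 3550×2840 canvas the film is width-limited at 3550.00 × 1479.17.
The 5:4 canvas is height-limited in 4578×1962, giving 2452.50 × 1962.00; scale factor 0.6908.
Applying the same ×0.6908: 1479.17 → 1021.88.

1022 px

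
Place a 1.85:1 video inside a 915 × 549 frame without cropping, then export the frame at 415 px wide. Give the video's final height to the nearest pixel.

224 px

At 915×549 the video is width-limited, so height = 915 / 1.850 ≈ 494.59 px.
Scaling 915 → 415 is ×0.4536, so the height becomes 494.59 × 0.4536 ≈ 224.32 px.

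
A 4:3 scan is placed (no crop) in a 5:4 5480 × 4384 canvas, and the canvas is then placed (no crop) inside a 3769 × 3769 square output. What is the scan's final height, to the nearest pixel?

4:3 in 5480×4384: fills the width, so the scan is 5480.00 × 4110.00.
Second fit — the 5:4 canvas into 3769×3769 spans the width: 3769.00 × 3015.20 (×0.6878 from 5480×4384).
Applying the same ×0.6878: 4110.00 → 2826.75.

2827 px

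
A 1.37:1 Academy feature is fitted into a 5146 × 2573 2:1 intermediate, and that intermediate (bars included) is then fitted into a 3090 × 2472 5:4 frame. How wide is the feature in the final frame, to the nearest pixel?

First fit — 1.37:1 Academy into 5146×2573 spans the height: 3525.01 × 2573.00.
2:1 in 3090×2472: fills the width, so the intermediate becomes 3090.00 × 1545.00 — a scale of ×0.6005.
Applying the same ×0.6005: 3525.01 → 2116.65.

2117 px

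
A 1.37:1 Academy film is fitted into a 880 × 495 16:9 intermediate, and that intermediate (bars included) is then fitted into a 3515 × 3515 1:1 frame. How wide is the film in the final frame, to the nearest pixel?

2709 px

1.37:1 Academy in 880×495: fills the height, so the film is 678.15 × 495.00.
The 16:9 canvas is width-limited in 3515×3515, giving 3515.00 × 1977.19; scale factor 3.9943.
Applying the same ×3.9943: 678.15 → 2708.75.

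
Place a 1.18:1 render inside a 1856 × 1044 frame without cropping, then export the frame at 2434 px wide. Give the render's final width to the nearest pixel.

In the 1856×1044 frame the render fills the height: width = 1044 × 1.180 ≈ 1231.92 px.
Scaling 1856 → 2434 is ×1.3114, so the width becomes 1231.92 × 1.3114 ≈ 1615.57 px.

1616 px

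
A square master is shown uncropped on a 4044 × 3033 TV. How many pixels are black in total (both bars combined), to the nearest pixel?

square (1.000) < 4×3 (1.333), so the master fills the height.
Content width = 3033 × 1/1 ≈ 3033.0000 px.
Leftover width: 4044 − 3033.0000 = 1011.0000 px.
That's 1011.0000 × 3033 ≈ 3066363 black pixels.

3066363 pixels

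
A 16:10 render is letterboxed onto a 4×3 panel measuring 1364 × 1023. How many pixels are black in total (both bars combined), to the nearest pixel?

16:10 is wider than 4×3, so it spans the full width.
That makes the image 852.5000 px tall (1364 × 10/16).
Black = 1023 − 852.5000 = 170.5000 px.
Across the 1364-px span: 170.5000 × 1364 ≈ 232562 px.

232562 pixels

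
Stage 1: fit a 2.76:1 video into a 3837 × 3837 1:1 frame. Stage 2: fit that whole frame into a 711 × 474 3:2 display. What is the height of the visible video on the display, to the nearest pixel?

2.76:1 in 3837×3837: fills the width, so the video is 3837.00 × 1390.22.
Second fit — the 1:1 canvas into 711×474 spans the height: 474.00 × 474.00 (×0.1235 from 3837×3837).
So the video's height is 1390.22 × 0.1235 ≈ 171.74.

172 px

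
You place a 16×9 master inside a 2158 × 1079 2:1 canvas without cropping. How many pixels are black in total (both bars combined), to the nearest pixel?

16×9 is narrower than 2:1, so it spans the full height.
That makes the image 1918.2222 px wide (1079 × 16/9).
Black = 2158 − 1918.2222 = 239.7778 px.
Bar area = 239.7778 × 1079 ≈ 258720 px.

258720 pixels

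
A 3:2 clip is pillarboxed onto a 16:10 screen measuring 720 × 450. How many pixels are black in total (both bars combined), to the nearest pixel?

20250 pixels

Since 1.500 < 1.600, the clip is height-limited.
Content width = 450 × 3/2 ≈ 675.0000 px.
720 − 675.0000 = 45.0000 px of bars.
Across the 450-px span: 45.0000 × 450 ≈ 20250 px.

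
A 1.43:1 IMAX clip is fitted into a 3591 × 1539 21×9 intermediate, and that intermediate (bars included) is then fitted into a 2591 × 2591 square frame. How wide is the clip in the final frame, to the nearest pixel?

1.43:1 IMAX in 3591×1539: fills the height, so the clip is 2200.77 × 1539.00.
Second fit — the 21×9 canvas into 2591×2591 spans the width: 2591.00 × 1110.43 (×0.7215 from 3591×1539).
Applying the same ×0.7215: 2200.77 → 1587.91.

1588 px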